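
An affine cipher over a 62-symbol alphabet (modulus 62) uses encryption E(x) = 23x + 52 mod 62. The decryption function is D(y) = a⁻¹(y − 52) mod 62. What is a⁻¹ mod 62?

27

Extended Euclidean algorithm:
62 = 2×23 + 16
23 = 1×16 + 7
16 = 2×7 + 2
7 = 3×2 + 1
2 = 2×1 + 0
gcd = 1, so the inverse exists. Back-substitute:
1 = 7 − 3·2
1 = −3·16 + 7·7
1 = 7·23 − 10·16
1 = −10·62 + 27·23
So 23·27 ≡ 1 (mod 62).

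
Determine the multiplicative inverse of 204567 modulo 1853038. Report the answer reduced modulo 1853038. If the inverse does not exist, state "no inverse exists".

Euclidean algorithm on 1853038, 204567:
1853038 = 9·204567 + 11935
204567 = 17·11935 + 1672
11935 = 7·1672 + 231
1672 = 7·231 + 55
231 = 4·55 + 11
55 = 5·11 + 0
Since gcd = 11 > 1, 204567 is not a unit mod 1853038.

no inverse exists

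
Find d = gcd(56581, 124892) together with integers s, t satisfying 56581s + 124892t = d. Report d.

1

Euclidean algorithm:
124892 = 2×56581 + 11730
56581 = 4×11730 + 9661
11730 = 1×9661 + 2069
9661 = 4×2069 + 1385
2069 = 1×1385 + 684
1385 = 2×684 + 17
684 = 40×17 + 4
17 = 4×4 + 1
4 = 4×1 + 0
gcd(56581, 124892) = 1.
Working backward:
1 = 17 − 4·4
1 = −4·684 + 161·17
1 = 161·1385 − 326·684
1 = −326·2069 + 487·1385
1 = 487·9661 − 2274·2069
1 = −2274·11730 + 2761·9661
1 = 2761·56581 − 13318·11730
1 = −13318·124892 + 29397·56581
So 1 = (-13318)·124892 + (29397)·56581.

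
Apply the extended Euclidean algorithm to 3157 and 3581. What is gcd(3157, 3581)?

1

Repeated division:
3581 = 1·3157 + 424
3157 = 7·424 + 189
424 = 2·189 + 46
189 = 4·46 + 5
46 = 9·5 + 1
5 = 5·1 + 0
gcd(3157, 3581) = 1.
Back-substituting:
1 = 46 − 9·5
1 = −9·189 + 37·46
1 = 37·424 − 83·189
1 = −83·3157 + 618·424
1 = 618·3581 − 701·3157
So 1 = (618)·3581 + (-701)·3157.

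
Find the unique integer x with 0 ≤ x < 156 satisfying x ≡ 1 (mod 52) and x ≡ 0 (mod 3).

Write x = 1 + 52·k. Then 52·k ≡ 0 − 1 ≡ 2 (mod 3).
Need 52⁻¹ mod 3. Extended Euclid on (3, 1):
3 = 3·1 + 0
52⁻¹ ≡ 1 (mod 3), so k ≡ 1·2 ≡ 2 (mod 3).
x = 1 + 52·2 = 105.

105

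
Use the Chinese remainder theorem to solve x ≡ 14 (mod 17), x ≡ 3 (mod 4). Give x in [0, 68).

31

Write x = 14 + 17·k. Then 17·k ≡ 3 − 14 ≡ 1 (mod 4).
Need 17⁻¹ mod 4. Extended Euclid on (4, 1):
4 = 4·1 + 0
17⁻¹ ≡ 1 (mod 4), so k ≡ 1·1 ≡ 1 (mod 4).
x = 14 + 17·1 = 31.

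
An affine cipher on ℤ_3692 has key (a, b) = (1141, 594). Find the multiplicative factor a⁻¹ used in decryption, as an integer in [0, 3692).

2045

gcd(3692, 1141) by repeated division:
3692 = 3·1141 + 269
1141 = 4·269 + 65
269 = 4·65 + 9
65 = 7·9 + 2
9 = 4·2 + 1
2 = 2·1 + 0
The gcd is 1. Working backward:
1 = 9 − 4·2
1 = −4·65 + 29·9
1 = 29·269 − 120·65
1 = −120·1141 + 509·269
1 = 509·3692 − 1647·1141
Hence 1141⁻¹ ≡ -1647 ≡ 2045 (mod 3692).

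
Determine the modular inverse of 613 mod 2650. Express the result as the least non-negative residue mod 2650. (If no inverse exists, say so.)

977

Apply the Euclidean algorithm to 2650 and 613:
2650 = 4×613 + 198
613 = 3×198 + 19
198 = 10×19 + 8
19 = 2×8 + 3
8 = 2×3 + 2
3 = 1×2 + 1
2 = 2×1 + 0
Since gcd(613, 2650) = 1, back-substitute to write 1 as a combination:
1 = 3 − 2
1 = −8 + 3·3
1 = 3·19 − 7·8
1 = −7·198 + 73·19
1 = 73·613 − 226·198
1 = −226·2650 + 977·613
So 613·977 ≡ 1 (mod 2650).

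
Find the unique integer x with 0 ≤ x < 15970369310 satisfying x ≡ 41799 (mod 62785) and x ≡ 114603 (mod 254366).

6727077839

Write x = 41799 + 62785·k. Then 62785·k ≡ 114603 − 41799 ≡ 72804 (mod 254366).
Need 62785⁻¹ mod 254366. Extended Euclid on (254366, 62785):
254366 = 4×62785 + 3226
62785 = 19×3226 + 1491
3226 = 2×1491 + 244
1491 = 6×244 + 27
244 = 9×27 + 1
27 = 27×1 + 0
Back-substitute:
1 = 244 − 9·27
1 = −9·1491 + 55·244
1 = 55·3226 − 119·1491
1 = −119·62785 + 2316·3226
1 = 2316·254366 − 9383·62785
62785⁻¹ ≡ 244983 (mod 254366), so k ≡ 244983·72804 ≡ 107144 (mod 254366).
x = 41799 + 62785·107144 = 6727077839.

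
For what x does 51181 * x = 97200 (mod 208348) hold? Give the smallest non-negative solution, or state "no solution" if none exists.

82680

First find gcd(51181, 208348):
208348 = 4*51181 + 3624
51181 = 14*3624 + 445
3624 = 8*445 + 64
445 = 6*64 + 61
64 = 1*61 + 3
61 = 20*3 + 1
3 = 3*1 + 0
gcd = 1, so a unique solution mod 208348 exists.
Back-substitute for the Bézout coefficients:
1 = 61 − 20·3
1 = −20·64 + 21·61
1 = 21·445 − 146·64
1 = −146·3624 + 1189·445
1 = 1189·51181 − 16792·3624
1 = −16792·208348 + 68357·51181
So 51181·(68357) ≡ 1 (mod 208348), giving 51181⁻¹ ≡ 68357.
x ≡ 51181⁻¹·97200 ≡ 68357·97200 ≡ 82680 (mod 208348).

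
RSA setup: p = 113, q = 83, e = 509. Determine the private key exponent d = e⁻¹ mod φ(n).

φ(n) = (p−1)(q−1) = 112·82 = 9184.
Need d with 509·d ≡ 1 (mod 9184). Apply the extended Euclidean algorithm:
9184 = 18×509 + 22
509 = 23×22 + 3
22 = 7×3 + 1
3 = 3×1 + 0
Back-substitute:
1 = 22 − 7·3
1 = −7·509 + 162·22
1 = 162·9184 − 2923·509
So 509·(-2923) ≡ 1 (mod 9184), hence d ≡ -2923 ≡ 6261 (mod 9184).

6261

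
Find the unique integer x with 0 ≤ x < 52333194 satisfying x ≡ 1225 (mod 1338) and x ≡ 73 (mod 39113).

Write x = 1225 + 1338·k. Then 1338·k ≡ 73 − 1225 ≡ 37961 (mod 39113).
Need 1338⁻¹ mod 39113. Extended Euclid on (39113, 1338):
39113 = 29*1338 + 311
1338 = 4*311 + 94
311 = 3*94 + 29
94 = 3*29 + 7
29 = 4*7 + 1
7 = 7*1 + 0
Back-substitute:
1 = 29 − 4·7
1 = −4·94 + 13·29
1 = 13·311 − 43·94
1 = −43·1338 + 185·311
1 = 185·39113 − 5408·1338
1338⁻¹ ≡ 33705 (mod 39113), so k ≡ 33705·37961 ≡ 11049 (mod 39113).
x = 1225 + 1338·11049 = 14784787.

14784787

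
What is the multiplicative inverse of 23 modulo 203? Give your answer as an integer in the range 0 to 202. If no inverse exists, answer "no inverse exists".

gcd(203, 23) by repeated division:
203 = 8·23 + 19
23 = 1·19 + 4
19 = 4·4 + 3
4 = 1·3 + 1
3 = 3·1 + 0
The gcd is 1. Working backward:
1 = 4 − 3
1 = −19 + 5·4
1 = 5·23 − 6·19
1 = −6·203 + 53·23
So 23·53 ≡ 1 (mod 203).

53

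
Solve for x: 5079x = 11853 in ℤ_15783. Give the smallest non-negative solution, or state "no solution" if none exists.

2681

First find gcd(5079, 15783):
15783 = 3·5079 + 546
5079 = 9·546 + 165
546 = 3·165 + 51
165 = 3·51 + 12
51 = 4·12 + 3
12 = 4·3 + 0
gcd = 3 and 3 | 11853, so solutions exist. Divide through by 3: 1693x ≡ 3951 (mod 5261).
Now find 1693⁻¹ mod 5261:
5261 = 3*1693 + 182
1693 = 9*182 + 55
182 = 3*55 + 17
55 = 3*17 + 4
17 = 4*4 + 1
4 = 4*1 + 0
Back-substitute:
1 = 17 − 4·4
1 = −4·55 + 13·17
1 = 13·182 − 43·55
1 = −43·1693 + 400·182
1 = 400·5261 − 1243·1693
So 1693·(-1243) ≡ 1 (mod 5261), i.e. 1693⁻¹ ≡ 4018.
Then x ≡ 4018·3951 ≡ 2681 (mod 5261); the smallest non-negative solution is x = 2681.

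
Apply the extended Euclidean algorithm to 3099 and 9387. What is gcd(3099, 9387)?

3

Euclidean algorithm:
9387 = 3·3099 + 90
3099 = 34·90 + 39
90 = 2·39 + 12
39 = 3·12 + 3
12 = 4·3 + 0
gcd(3099, 9387) = 3.
Back-substituting:
3 = 39 − 3·12
3 = −3·90 + 7·39
3 = 7·3099 − 241·90
3 = −241·9387 + 730·3099
So 3 = (-241)·9387 + (730)·3099.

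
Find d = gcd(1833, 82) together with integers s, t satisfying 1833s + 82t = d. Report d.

Apply Euclid's algorithm to 1833 and 82:
1833 = 22×82 + 29
82 = 2×29 + 24
29 = 1×24 + 5
24 = 4×5 + 4
5 = 1×4 + 1
4 = 4×1 + 0
gcd(1833, 82) = 1.
Back-substituting:
1 = 5 − 4
1 = −24 + 5·5
1 = 5·29 − 6·24
1 = −6·82 + 17·29
1 = 17·1833 − 380·82
So 1 = (17)·1833 + (-380)·82.

1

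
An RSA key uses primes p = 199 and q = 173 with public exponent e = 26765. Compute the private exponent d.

φ(n) = (p−1)(q−1) = 198·172 = 34056.
Need d with 26765·d ≡ 1 (mod 34056). Apply the extended Euclidean algorithm:
34056 = 1·26765 + 7291
26765 = 3·7291 + 4892
7291 = 1·4892 + 2399
4892 = 2·2399 + 94
2399 = 25·94 + 49
94 = 1·49 + 45
49 = 1·45 + 4
45 = 11·4 + 1
4 = 4·1 + 0
Back-substitute:
1 = 45 − 11·4
1 = −11·49 + 12·45
1 = 12·94 − 23·49
1 = −23·2399 + 587·94
1 = 587·4892 − 1197·2399
1 = −1197·7291 + 1784·4892
1 = 1784·26765 − 6549·7291
1 = −6549·34056 + 8333·26765
So 26765·8333 ≡ 1 (mod 34056), hence d = 8333.

8333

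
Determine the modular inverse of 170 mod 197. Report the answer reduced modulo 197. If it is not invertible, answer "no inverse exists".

124

Apply the Euclidean algorithm to 197 and 170:
197 = 1×170 + 27
170 = 6×27 + 8
27 = 3×8 + 3
8 = 2×3 + 2
3 = 1×2 + 1
2 = 2×1 + 0
gcd = 1, so the inverse exists. Back-substitute:
1 = 3 − 2
1 = −8 + 3·3
1 = 3·27 − 10·8
1 = −10·170 + 63·27
1 = 63·197 − 73·170
Hence 170⁻¹ ≡ -73 ≡ 124 (mod 197).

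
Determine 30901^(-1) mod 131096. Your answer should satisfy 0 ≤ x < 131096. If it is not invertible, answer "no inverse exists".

Run Euclid on (131096, 30901):
131096 = 4*30901 + 7492
30901 = 4*7492 + 933
7492 = 8*933 + 28
933 = 33*28 + 9
28 = 3*9 + 1
9 = 9*1 + 0
Since gcd(30901, 131096) = 1, back-substitute to write 1 as a combination:
1 = 28 − 3·9
1 = −3·933 + 100·28
1 = 100·7492 − 803·933
1 = −803·30901 + 3312·7492
1 = 3312·131096 − 14051·30901
Thus 30901·(-14051) ≡ 1 (mod 131096); reducing, -14051 mod 131096 = 117045.

117045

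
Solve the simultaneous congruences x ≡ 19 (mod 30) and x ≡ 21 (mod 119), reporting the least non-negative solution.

Write x = 19 + 30·k. Then 30·k ≡ 21 − 19 ≡ 2 (mod 119).
Need 30⁻¹ mod 119. Extended Euclid on (119, 30):
119 = 3·30 + 29
30 = 1·29 + 1
29 = 29·1 + 0
Back-substitute:
1 = 30 − 29
1 = −119 + 4·30
30⁻¹ ≡ 4 (mod 119), so k ≡ 4·2 ≡ 8 (mod 119).
x = 19 + 30·8 = 259.

259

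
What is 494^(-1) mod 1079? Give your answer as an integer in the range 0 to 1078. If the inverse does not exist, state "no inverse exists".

no inverse exists

Euclidean algorithm on 1079, 494:
1079 = 2×494 + 91
494 = 5×91 + 39
91 = 2×39 + 13
39 = 3×13 + 0
Since gcd = 13 > 1, 494 is not a unit mod 1079.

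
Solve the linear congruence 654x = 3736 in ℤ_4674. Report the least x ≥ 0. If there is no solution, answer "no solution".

gcd(654, 4674):
4674 = 7*654 + 96
654 = 6*96 + 78
96 = 1*78 + 18
78 = 4*18 + 6
18 = 3*6 + 0
gcd = 6, but 6 ∤ 3736, so the congruence has no solution.

no solution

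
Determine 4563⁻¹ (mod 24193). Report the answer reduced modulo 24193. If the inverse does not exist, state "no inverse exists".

Euclidean algorithm on 24193, 4563:
24193 = 5*4563 + 1378
4563 = 3*1378 + 429
1378 = 3*429 + 91
429 = 4*91 + 65
91 = 1*65 + 26
65 = 2*26 + 13
26 = 2*13 + 0
gcd(4563, 24193) = 13 ≠ 1, so 4563 has no multiplicative inverse modulo 24193.

no inverse exists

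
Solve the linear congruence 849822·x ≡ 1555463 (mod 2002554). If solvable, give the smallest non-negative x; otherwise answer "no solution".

gcd(849822, 2002554):
2002554 = 2*849822 + 302910
849822 = 2*302910 + 244002
302910 = 1*244002 + 58908
244002 = 4*58908 + 8370
58908 = 7*8370 + 318
8370 = 26*318 + 102
318 = 3*102 + 12
102 = 8*12 + 6
12 = 2*6 + 0
gcd = 6, but 6 ∤ 1555463, so the congruence has no solution.

no solution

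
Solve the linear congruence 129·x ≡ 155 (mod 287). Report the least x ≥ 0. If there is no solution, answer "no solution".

19

First find gcd(129, 287):
287 = 2×129 + 29
129 = 4×29 + 13
29 = 2×13 + 3
13 = 4×3 + 1
3 = 3×1 + 0
gcd = 1, so a unique solution mod 287 exists.
Back-substitute for the Bézout coefficients:
1 = 13 − 4·3
1 = −4·29 + 9·13
1 = 9·129 − 40·29
1 = −40·287 + 89·129
So 129·(89) ≡ 1 (mod 287), giving 129⁻¹ ≡ 89.
x ≡ 129⁻¹·155 ≡ 89·155 ≡ 19 (mod 287).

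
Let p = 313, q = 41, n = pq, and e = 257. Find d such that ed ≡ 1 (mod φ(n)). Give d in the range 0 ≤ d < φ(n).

φ(n) = (p−1)(q−1) = 312·40 = 12480.
Need d with 257·d ≡ 1 (mod 12480). Apply the extended Euclidean algorithm:
12480 = 48·257 + 144
257 = 1·144 + 113
144 = 1·113 + 31
113 = 3·31 + 20
31 = 1·20 + 11
20 = 1·11 + 9
11 = 1·9 + 2
9 = 4·2 + 1
2 = 2·1 + 0
Back-substitute:
1 = 9 − 4·2
1 = −4·11 + 5·9
1 = 5·20 − 9·11
1 = −9·31 + 14·20
1 = 14·113 − 51·31
1 = −51·144 + 65·113
1 = 65·257 − 116·144
1 = −116·12480 + 5633·257
So 257·5633 ≡ 1 (mod 12480), hence d = 5633.

5633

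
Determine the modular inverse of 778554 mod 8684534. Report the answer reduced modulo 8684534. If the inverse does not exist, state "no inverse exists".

no inverse exists

Euclidean algorithm on 8684534, 778554:
8684534 = 11·778554 + 120440
778554 = 6·120440 + 55914
120440 = 2·55914 + 8612
55914 = 6·8612 + 4242
8612 = 2·4242 + 128
4242 = 33·128 + 18
128 = 7·18 + 2
18 = 9·2 + 0
gcd(778554, 8684534) = 2 ≠ 1, so 778554 has no multiplicative inverse modulo 8684534.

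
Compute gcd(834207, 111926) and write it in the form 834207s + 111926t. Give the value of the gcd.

Repeated division:
834207 = 7·111926 + 50725
111926 = 2·50725 + 10476
50725 = 4·10476 + 8821
10476 = 1·8821 + 1655
8821 = 5·1655 + 546
1655 = 3·546 + 17
546 = 32·17 + 2
17 = 8·2 + 1
2 = 2·1 + 0
gcd(834207, 111926) = 1.
Express as a combination:
1 = 17 − 8·2
1 = −8·546 + 257·17
1 = 257·1655 − 779·546
1 = −779·8821 + 4152·1655
1 = 4152·10476 − 4931·8821
1 = −4931·50725 + 23876·10476
1 = 23876·111926 − 52683·50725
1 = −52683·834207 + 392657·111926
So 1 = (-52683)·834207 + (392657)·111926.

1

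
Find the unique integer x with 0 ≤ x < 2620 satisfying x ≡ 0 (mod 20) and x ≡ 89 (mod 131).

220

Write x = 0 + 20·k. Then 20·k ≡ 89 − 0 ≡ 89 (mod 131).
Need 20⁻¹ mod 131. Extended Euclid on (131, 20):
131 = 6·20 + 11
20 = 1·11 + 9
11 = 1·9 + 2
9 = 4·2 + 1
2 = 2·1 + 0
Back-substitute:
1 = 9 − 4·2
1 = −4·11 + 5·9
1 = 5·20 − 9·11
1 = −9·131 + 59·20
20⁻¹ ≡ 59 (mod 131), so k ≡ 59·89 ≡ 11 (mod 131).
x = 0 + 20·11 = 220.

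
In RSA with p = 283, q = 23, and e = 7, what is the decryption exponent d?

φ(n) = (p−1)(q−1) = 282·22 = 6204.
Need d with 7·d ≡ 1 (mod 6204). Apply the extended Euclidean algorithm:
6204 = 886×7 + 2
7 = 3×2 + 1
2 = 2×1 + 0
Back-substitute:
1 = 7 − 3·2
1 = −3·6204 + 2659·7
So 7·2659 ≡ 1 (mod 6204), hence d = 2659.

2659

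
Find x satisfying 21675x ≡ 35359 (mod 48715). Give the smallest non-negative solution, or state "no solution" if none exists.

no solution

gcd(21675, 48715):
48715 = 2·21675 + 5365
21675 = 4·5365 + 215
5365 = 24·215 + 205
215 = 1·205 + 10
205 = 20·10 + 5
10 = 2·5 + 0
gcd = 5, but 5 ∤ 35359, so the congruence has no solution.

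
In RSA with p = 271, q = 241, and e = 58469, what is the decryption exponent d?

10829

φ(n) = (p−1)(q−1) = 270·240 = 64800.
Need d with 58469·d ≡ 1 (mod 64800). Apply the extended Euclidean algorithm:
64800 = 1×58469 + 6331
58469 = 9×6331 + 1490
6331 = 4×1490 + 371
1490 = 4×371 + 6
371 = 61×6 + 5
6 = 1×5 + 1
5 = 5×1 + 0
Back-substitute:
1 = 6 − 5
1 = −371 + 62·6
1 = 62·1490 − 249·371
1 = −249·6331 + 1058·1490
1 = 1058·58469 − 9771·6331
1 = −9771·64800 + 10829·58469
So 58469·10829 ≡ 1 (mod 64800), hence d = 10829.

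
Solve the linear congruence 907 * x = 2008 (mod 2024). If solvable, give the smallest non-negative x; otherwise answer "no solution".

First find gcd(907, 2024):
2024 = 2×907 + 210
907 = 4×210 + 67
210 = 3×67 + 9
67 = 7×9 + 4
9 = 2×4 + 1
4 = 4×1 + 0
gcd = 1, so a unique solution mod 2024 exists.
Back-substitute for the Bézout coefficients:
1 = 9 − 2·4
1 = −2·67 + 15·9
1 = 15·210 − 47·67
1 = −47·907 + 203·210
1 = 203·2024 − 453·907
So 907·(-453) ≡ 1 (mod 2024), giving 907⁻¹ ≡ 1571.
x ≡ 907⁻¹·2008 ≡ 1571·2008 ≡ 1176 (mod 2024).

1176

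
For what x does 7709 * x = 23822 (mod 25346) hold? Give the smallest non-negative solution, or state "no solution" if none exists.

20802

First find gcd(7709, 25346):
25346 = 3*7709 + 2219
7709 = 3*2219 + 1052
2219 = 2*1052 + 115
1052 = 9*115 + 17
115 = 6*17 + 13
17 = 1*13 + 4
13 = 3*4 + 1
4 = 4*1 + 0
gcd = 1, so a unique solution mod 25346 exists.
Back-substitute for the Bézout coefficients:
1 = 13 − 3·4
1 = −3·17 + 4·13
1 = 4·115 − 27·17
1 = −27·1052 + 247·115
1 = 247·2219 − 521·1052
1 = −521·7709 + 1810·2219
1 = 1810·25346 − 5951·7709
So 7709·(-5951) ≡ 1 (mod 25346), giving 7709⁻¹ ≡ 19395.
x ≡ 7709⁻¹·23822 ≡ 19395·23822 ≡ 20802 (mod 25346).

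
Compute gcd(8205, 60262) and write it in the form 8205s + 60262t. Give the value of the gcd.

1

Euclidean algorithm:
60262 = 7·8205 + 2827
8205 = 2·2827 + 2551
2827 = 1·2551 + 276
2551 = 9·276 + 67
276 = 4·67 + 8
67 = 8·8 + 3
8 = 2·3 + 2
3 = 1·2 + 1
2 = 2·1 + 0
gcd(8205, 60262) = 1.
Back-substituting:
1 = 3 − 2
1 = −8 + 3·3
1 = 3·67 − 25·8
1 = −25·276 + 103·67
1 = 103·2551 − 952·276
1 = −952·2827 + 1055·2551
1 = 1055·8205 − 3062·2827
1 = −3062·60262 + 22489·8205
So 1 = (-3062)·60262 + (22489)·8205.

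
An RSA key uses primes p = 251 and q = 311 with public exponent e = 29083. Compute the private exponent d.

73247

φ(n) = (p−1)(q−1) = 250·310 = 77500.
Need d with 29083·d ≡ 1 (mod 77500). Apply the extended Euclidean algorithm:
77500 = 2·29083 + 19334
29083 = 1·19334 + 9749
19334 = 1·9749 + 9585
9749 = 1·9585 + 164
9585 = 58·164 + 73
164 = 2·73 + 18
73 = 4·18 + 1
18 = 18·1 + 0
Back-substitute:
1 = 73 − 4·18
1 = −4·164 + 9·73
1 = 9·9585 − 526·164
1 = −526·9749 + 535·9585
1 = 535·19334 − 1061·9749
1 = −1061·29083 + 1596·19334
1 = 1596·77500 − 4253·29083
So 29083·(-4253) ≡ 1 (mod 77500), hence d ≡ -4253 ≡ 73247 (mod 77500).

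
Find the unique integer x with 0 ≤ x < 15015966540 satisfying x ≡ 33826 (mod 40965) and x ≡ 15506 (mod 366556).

7727015986

Write x = 33826 + 40965·k. Then 40965·k ≡ 15506 − 33826 ≡ 348236 (mod 366556).
Need 40965⁻¹ mod 366556. Extended Euclid on (366556, 40965):
366556 = 8*40965 + 38836
40965 = 1*38836 + 2129
38836 = 18*2129 + 514
2129 = 4*514 + 73
514 = 7*73 + 3
73 = 24*3 + 1
3 = 3*1 + 0
Back-substitute:
1 = 73 − 24·3
1 = −24·514 + 169·73
1 = 169·2129 − 700·514
1 = −700·38836 + 12769·2129
1 = 12769·40965 − 13469·38836
1 = −13469·366556 + 120521·40965
40965⁻¹ ≡ 120521 (mod 366556), so k ≡ 120521·348236 ≡ 188624 (mod 366556).
x = 33826 + 40965·188624 = 7727015986.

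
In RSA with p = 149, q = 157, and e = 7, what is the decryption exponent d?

φ(n) = (p−1)(q−1) = 148·156 = 23088.
Need d with 7·d ≡ 1 (mod 23088). Apply the extended Euclidean algorithm:
23088 = 3298*7 + 2
7 = 3*2 + 1
2 = 2*1 + 0
Back-substitute:
1 = 7 − 3·2
1 = −3·23088 + 9895·7
So 7·9895 ≡ 1 (mod 23088), hence d = 9895.

9895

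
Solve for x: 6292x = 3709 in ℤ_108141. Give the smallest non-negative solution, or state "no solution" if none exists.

no solution

gcd(6292, 108141):
108141 = 17×6292 + 1177
6292 = 5×1177 + 407
1177 = 2×407 + 363
407 = 1×363 + 44
363 = 8×44 + 11
44 = 4×11 + 0
gcd = 11, but 11 ∤ 3709, so the congruence has no solution.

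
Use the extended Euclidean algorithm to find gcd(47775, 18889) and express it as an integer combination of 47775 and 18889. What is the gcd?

Euclidean algorithm:
47775 = 2*18889 + 9997
18889 = 1*9997 + 8892
9997 = 1*8892 + 1105
8892 = 8*1105 + 52
1105 = 21*52 + 13
52 = 4*13 + 0
gcd(47775, 18889) = 13.
Back-substituting:
13 = 1105 − 21·52
13 = −21·8892 + 169·1105
13 = 169·9997 − 190·8892
13 = −190·18889 + 359·9997
13 = 359·47775 − 908·18889
So 13 = (359)·47775 + (-908)·18889.

13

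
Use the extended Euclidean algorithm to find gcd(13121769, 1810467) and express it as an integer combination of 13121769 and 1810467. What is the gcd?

3

Euclidean algorithm:
13121769 = 7*1810467 + 448500
1810467 = 4*448500 + 16467
448500 = 27*16467 + 3891
16467 = 4*3891 + 903
3891 = 4*903 + 279
903 = 3*279 + 66
279 = 4*66 + 15
66 = 4*15 + 6
15 = 2*6 + 3
6 = 2*3 + 0
gcd(13121769, 1810467) = 3.
Back-substituting:
3 = 15 − 2·6
3 = −2·66 + 9·15
3 = 9·279 − 38·66
3 = −38·903 + 123·279
3 = 123·3891 − 530·903
3 = −530·16467 + 2243·3891
3 = 2243·448500 − 61091·16467
3 = −61091·1810467 + 246607·448500
3 = 246607·13121769 − 1787340·1810467
So 3 = (246607)·13121769 + (-1787340)·1810467.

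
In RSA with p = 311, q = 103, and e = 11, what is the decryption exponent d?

25871

φ(n) = (p−1)(q−1) = 310·102 = 31620.
Need d with 11·d ≡ 1 (mod 31620). Apply the extended Euclidean algorithm:
31620 = 2874*11 + 6
11 = 1*6 + 5
6 = 1*5 + 1
5 = 5*1 + 0
Back-substitute:
1 = 6 − 5
1 = −11 + 2·6
1 = 2·31620 − 5749·11
So 11·(-5749) ≡ 1 (mod 31620), hence d ≡ -5749 ≡ 25871 (mod 31620).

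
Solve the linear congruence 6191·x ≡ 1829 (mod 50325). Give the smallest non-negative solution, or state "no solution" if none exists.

25744

First find gcd(6191, 50325):
50325 = 8×6191 + 797
6191 = 7×797 + 612
797 = 1×612 + 185
612 = 3×185 + 57
185 = 3×57 + 14
57 = 4×14 + 1
14 = 14×1 + 0
gcd = 1, so a unique solution mod 50325 exists.
Back-substitute for the Bézout coefficients:
1 = 57 − 4·14
1 = −4·185 + 13·57
1 = 13·612 − 43·185
1 = −43·797 + 56·612
1 = 56·6191 − 435·797
1 = −435·50325 + 3536·6191
So 6191·(3536) ≡ 1 (mod 50325), giving 6191⁻¹ ≡ 3536.
x ≡ 6191⁻¹·1829 ≡ 3536·1829 ≡ 25744 (mod 50325).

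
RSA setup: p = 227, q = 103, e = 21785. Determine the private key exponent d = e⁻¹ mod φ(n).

10589

φ(n) = (p−1)(q−1) = 226·102 = 23052.
Need d with 21785·d ≡ 1 (mod 23052). Apply the extended Euclidean algorithm:
23052 = 1·21785 + 1267
21785 = 17·1267 + 246
1267 = 5·246 + 37
246 = 6·37 + 24
37 = 1·24 + 13
24 = 1·13 + 11
13 = 1·11 + 2
11 = 5·2 + 1
2 = 2·1 + 0
Back-substitute:
1 = 11 − 5·2
1 = −5·13 + 6·11
1 = 6·24 − 11·13
1 = −11·37 + 17·24
1 = 17·246 − 113·37
1 = −113·1267 + 582·246
1 = 582·21785 − 10007·1267
1 = −10007·23052 + 10589·21785
So 21785·10589 ≡ 1 (mod 23052), hence d = 10589.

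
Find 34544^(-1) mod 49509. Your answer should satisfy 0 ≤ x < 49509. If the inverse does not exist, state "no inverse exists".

Extended Euclidean algorithm:
49509 = 1×34544 + 14965
34544 = 2×14965 + 4614
14965 = 3×4614 + 1123
4614 = 4×1123 + 122
1123 = 9×122 + 25
122 = 4×25 + 22
25 = 1×22 + 3
22 = 7×3 + 1
3 = 3×1 + 0
Since gcd(34544, 49509) = 1, back-substitute to write 1 as a combination:
1 = 22 − 7·3
1 = −7·25 + 8·22
1 = 8·122 − 39·25
1 = −39·1123 + 359·122
1 = 359·4614 − 1475·1123
1 = −1475·14965 + 4784·4614
1 = 4784·34544 − 11043·14965
1 = −11043·49509 + 15827·34544
So 34544·15827 ≡ 1 (mod 49509).

15827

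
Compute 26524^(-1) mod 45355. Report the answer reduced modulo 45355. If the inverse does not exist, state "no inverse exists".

Apply the Euclidean algorithm to 45355 and 26524:
45355 = 1·26524 + 18831
26524 = 1·18831 + 7693
18831 = 2·7693 + 3445
7693 = 2·3445 + 803
3445 = 4·803 + 233
803 = 3·233 + 104
233 = 2·104 + 25
104 = 4·25 + 4
25 = 6·4 + 1
4 = 4·1 + 0
The gcd is 1. Working backward:
1 = 25 − 6·4
1 = −6·104 + 25·25
1 = 25·233 − 56·104
1 = −56·803 + 193·233
1 = 193·3445 − 828·803
1 = −828·7693 + 1849·3445
1 = 1849·18831 − 4526·7693
1 = −4526·26524 + 6375·18831
1 = 6375·45355 − 10901·26524
Thus 26524·(-10901) ≡ 1 (mod 45355); reducing, -10901 mod 45355 = 34454.

34454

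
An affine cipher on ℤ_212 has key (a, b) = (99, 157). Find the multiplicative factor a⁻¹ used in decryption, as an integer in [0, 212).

gcd(212, 99) by repeated division:
212 = 2×99 + 14
99 = 7×14 + 1
14 = 14×1 + 0
Since gcd(99, 212) = 1, back-substitute to write 1 as a combination:
1 = 99 − 7·14
1 = −7·212 + 15·99
So 99·15 ≡ 1 (mod 212).

15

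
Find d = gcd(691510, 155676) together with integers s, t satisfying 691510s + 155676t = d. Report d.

Euclidean algorithm:
691510 = 4*155676 + 68806
155676 = 2*68806 + 18064
68806 = 3*18064 + 14614
18064 = 1*14614 + 3450
14614 = 4*3450 + 814
3450 = 4*814 + 194
814 = 4*194 + 38
194 = 5*38 + 4
38 = 9*4 + 2
4 = 2*2 + 0
gcd(691510, 155676) = 2.
Express as a combination:
2 = 38 − 9·4
2 = −9·194 + 46·38
2 = 46·814 − 193·194
2 = −193·3450 + 818·814
2 = 818·14614 − 3465·3450
2 = −3465·18064 + 4283·14614
2 = 4283·68806 − 16314·18064
2 = −16314·155676 + 36911·68806
2 = 36911·691510 − 163958·155676
So 2 = (36911)·691510 + (-163958)·155676.

2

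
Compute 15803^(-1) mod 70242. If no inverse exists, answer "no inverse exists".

47231

Apply the Euclidean algorithm to 70242 and 15803:
70242 = 4·15803 + 7030
15803 = 2·7030 + 1743
7030 = 4·1743 + 58
1743 = 30·58 + 3
58 = 19·3 + 1
3 = 3·1 + 0
The gcd is 1. Working backward:
1 = 58 − 19·3
1 = −19·1743 + 571·58
1 = 571·7030 − 2303·1743
1 = −2303·15803 + 5177·7030
1 = 5177·70242 − 23011·15803
Thus 15803·(-23011) ≡ 1 (mod 70242); reducing, -23011 mod 70242 = 47231.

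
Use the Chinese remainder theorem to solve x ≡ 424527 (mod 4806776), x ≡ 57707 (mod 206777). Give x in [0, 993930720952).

Write x = 424527 + 4806776·k. Then 4806776·k ≡ 57707 − 424527 ≡ 46734 (mod 206777).
Need 4806776⁻¹ mod 206777. Extended Euclid on (206777, 50905):
206777 = 4·50905 + 3157
50905 = 16·3157 + 393
3157 = 8·393 + 13
393 = 30·13 + 3
13 = 4·3 + 1
3 = 3·1 + 0
Back-substitute:
1 = 13 − 4·3
1 = −4·393 + 121·13
1 = 121·3157 − 972·393
1 = −972·50905 + 15673·3157
1 = 15673·206777 − 63664·50905
4806776⁻¹ ≡ 143113 (mod 206777), so k ≡ 143113·46734 ≡ 40877 (mod 206777).
x = 424527 + 4806776·40877 = 196487007079.

196487007079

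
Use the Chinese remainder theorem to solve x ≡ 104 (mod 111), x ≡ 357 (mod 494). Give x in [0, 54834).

23081

Write x = 104 + 111·k. Then 111·k ≡ 357 − 104 ≡ 253 (mod 494).
Need 111⁻¹ mod 494. Extended Euclid on (494, 111):
494 = 4·111 + 50
111 = 2·50 + 11
50 = 4·11 + 6
11 = 1·6 + 5
6 = 1·5 + 1
5 = 5·1 + 0
Back-substitute:
1 = 6 − 5
1 = −11 + 2·6
1 = 2·50 − 9·11
1 = −9·111 + 20·50
1 = 20·494 − 89·111
111⁻¹ ≡ 405 (mod 494), so k ≡ 405·253 ≡ 207 (mod 494).
x = 104 + 111·207 = 23081.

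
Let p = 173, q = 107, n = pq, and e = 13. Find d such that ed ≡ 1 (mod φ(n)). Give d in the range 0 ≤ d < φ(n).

φ(n) = (p−1)(q−1) = 172·106 = 18232.
Need d with 13·d ≡ 1 (mod 18232). Apply the extended Euclidean algorithm:
18232 = 1402·13 + 6
13 = 2·6 + 1
6 = 6·1 + 0
Back-substitute:
1 = 13 − 2·6
1 = −2·18232 + 2805·13
So 13·2805 ≡ 1 (mod 18232), hence d = 2805.

2805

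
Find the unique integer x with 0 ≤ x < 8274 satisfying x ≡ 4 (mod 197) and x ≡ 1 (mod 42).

7687

Write x = 4 + 197·k. Then 197·k ≡ 1 − 4 ≡ 39 (mod 42).
Need 197⁻¹ mod 42. Extended Euclid on (42, 29):
42 = 1·29 + 13
29 = 2·13 + 3
13 = 4·3 + 1
3 = 3·1 + 0
Back-substitute:
1 = 13 − 4·3
1 = −4·29 + 9·13
1 = 9·42 − 13·29
197⁻¹ ≡ 29 (mod 42), so k ≡ 29·39 ≡ 39 (mod 42).
x = 4 + 197·39 = 7687.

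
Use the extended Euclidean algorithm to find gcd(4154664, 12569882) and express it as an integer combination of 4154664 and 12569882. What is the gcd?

2

Apply Euclid's algorithm to 12569882 and 4154664:
12569882 = 3·4154664 + 105890
4154664 = 39·105890 + 24954
105890 = 4·24954 + 6074
24954 = 4·6074 + 658
6074 = 9·658 + 152
658 = 4·152 + 50
152 = 3·50 + 2
50 = 25·2 + 0
gcd(4154664, 12569882) = 2.
Working backward:
2 = 152 − 3·50
2 = −3·658 + 13·152
2 = 13·6074 − 120·658
2 = −120·24954 + 493·6074
2 = 493·105890 − 2092·24954
2 = −2092·4154664 + 82081·105890
2 = 82081·12569882 − 248335·4154664
So 2 = (82081)·12569882 + (-248335)·4154664.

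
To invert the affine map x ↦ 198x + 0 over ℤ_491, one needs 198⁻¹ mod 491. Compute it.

Apply the Euclidean algorithm to 491 and 198:
491 = 2·198 + 95
198 = 2·95 + 8
95 = 11·8 + 7
8 = 1·7 + 1
7 = 7·1 + 0
Since gcd(198, 491) = 1, back-substitute to write 1 as a combination:
1 = 8 − 7
1 = −95 + 12·8
1 = 12·198 − 25·95
1 = −25·491 + 62·198
So 198·62 ≡ 1 (mod 491).

62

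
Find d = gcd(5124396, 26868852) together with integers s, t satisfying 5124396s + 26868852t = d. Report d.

Repeated division:
26868852 = 5·5124396 + 1246872
5124396 = 4·1246872 + 136908
1246872 = 9·136908 + 14700
136908 = 9·14700 + 4608
14700 = 3·4608 + 876
4608 = 5·876 + 228
876 = 3·228 + 192
228 = 1·192 + 36
192 = 5·36 + 12
36 = 3·12 + 0
gcd(5124396, 26868852) = 12.
Working backward:
12 = 192 − 5·36
12 = −5·228 + 6·192
12 = 6·876 − 23·228
12 = −23·4608 + 121·876
12 = 121·14700 − 386·4608
12 = −386·136908 + 3595·14700
12 = 3595·1246872 − 32741·136908
12 = −32741·5124396 + 134559·1246872
12 = 134559·26868852 − 705536·5124396
So 12 = (134559)·26868852 + (-705536)·5124396.

12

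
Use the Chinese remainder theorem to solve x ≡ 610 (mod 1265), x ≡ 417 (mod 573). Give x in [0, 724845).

Write x = 610 + 1265·k. Then 1265·k ≡ 417 − 610 ≡ 380 (mod 573).
Need 1265⁻¹ mod 573. Extended Euclid on (573, 119):
573 = 4*119 + 97
119 = 1*97 + 22
97 = 4*22 + 9
22 = 2*9 + 4
9 = 2*4 + 1
4 = 4*1 + 0
Back-substitute:
1 = 9 − 2·4
1 = −2·22 + 5·9
1 = 5·97 − 22·22
1 = −22·119 + 27·97
1 = 27·573 − 130·119
1265⁻¹ ≡ 443 (mod 573), so k ≡ 443·380 ≡ 451 (mod 573).
x = 610 + 1265·451 = 571125.

571125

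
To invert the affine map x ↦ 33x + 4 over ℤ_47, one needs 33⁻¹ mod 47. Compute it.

Apply the Euclidean algorithm to 47 and 33:
47 = 1×33 + 14
33 = 2×14 + 5
14 = 2×5 + 4
5 = 1×4 + 1
4 = 4×1 + 0
The gcd is 1. Working backward:
1 = 5 − 4
1 = −14 + 3·5
1 = 3·33 − 7·14
1 = −7·47 + 10·33
So 33·10 ≡ 1 (mod 47).

10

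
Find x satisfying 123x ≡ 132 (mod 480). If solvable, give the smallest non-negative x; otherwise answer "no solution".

44

First find gcd(123, 480):
480 = 3×123 + 111
123 = 1×111 + 12
111 = 9×12 + 3
12 = 4×3 + 0
gcd = 3 and 3 | 132, so solutions exist. Divide through by 3: 41x ≡ 44 (mod 160).
Now find 41⁻¹ mod 160:
160 = 3*41 + 37
41 = 1*37 + 4
37 = 9*4 + 1
4 = 4*1 + 0
Back-substitute:
1 = 37 − 9·4
1 = −9·41 + 10·37
1 = 10·160 − 39·41
So 41·(-39) ≡ 1 (mod 160), i.e. 41⁻¹ ≡ 121.
Then x ≡ 121·44 ≡ 44 (mod 160); the smallest non-negative solution is x = 44.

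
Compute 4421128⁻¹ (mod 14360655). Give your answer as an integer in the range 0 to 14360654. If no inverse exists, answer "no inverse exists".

12428662

gcd(14360655, 4421128) by repeated division:
14360655 = 3×4421128 + 1097271
4421128 = 4×1097271 + 32044
1097271 = 34×32044 + 7775
32044 = 4×7775 + 944
7775 = 8×944 + 223
944 = 4×223 + 52
223 = 4×52 + 15
52 = 3×15 + 7
15 = 2×7 + 1
7 = 7×1 + 0
gcd = 1, so the inverse exists. Back-substitute:
1 = 15 − 2·7
1 = −2·52 + 7·15
1 = 7·223 − 30·52
1 = −30·944 + 127·223
1 = 127·7775 − 1046·944
1 = −1046·32044 + 4311·7775
1 = 4311·1097271 − 147620·32044
1 = −147620·4421128 + 594791·1097271
1 = 594791·14360655 − 1931993·4421128
Thus 4421128·(-1931993) ≡ 1 (mod 14360655); reducing, -1931993 mod 14360655 = 12428662.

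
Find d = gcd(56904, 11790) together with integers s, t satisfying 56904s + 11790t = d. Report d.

Euclidean algorithm:
56904 = 4·11790 + 9744
11790 = 1·9744 + 2046
9744 = 4·2046 + 1560
2046 = 1·1560 + 486
1560 = 3·486 + 102
486 = 4·102 + 78
102 = 1·78 + 24
78 = 3·24 + 6
24 = 4·6 + 0
gcd(56904, 11790) = 6.
Working backward:
6 = 78 − 3·24
6 = −3·102 + 4·78
6 = 4·486 − 19·102
6 = −19·1560 + 61·486
6 = 61·2046 − 80·1560
6 = −80·9744 + 381·2046
6 = 381·11790 − 461·9744
6 = −461·56904 + 2225·11790
So 6 = (-461)·56904 + (2225)·11790.

6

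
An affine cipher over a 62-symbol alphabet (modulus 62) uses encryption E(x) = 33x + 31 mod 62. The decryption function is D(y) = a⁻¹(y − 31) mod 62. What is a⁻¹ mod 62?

Extended Euclidean algorithm:
62 = 1*33 + 29
33 = 1*29 + 4
29 = 7*4 + 1
4 = 4*1 + 0
The gcd is 1. Working backward:
1 = 29 − 7·4
1 = −7·33 + 8·29
1 = 8·62 − 15·33
Thus 33·(-15) ≡ 1 (mod 62); reducing, -15 mod 62 = 47.

47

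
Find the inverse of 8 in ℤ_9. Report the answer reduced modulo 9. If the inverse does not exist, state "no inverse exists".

8

Run Euclid on (9, 8):
9 = 1*8 + 1
8 = 8*1 + 0
gcd = 1, so the inverse exists. Back-substitute:
1 = 9 − 8
Thus 8·(-1) ≡ 1 (mod 9); reducing, -1 mod 9 = 8.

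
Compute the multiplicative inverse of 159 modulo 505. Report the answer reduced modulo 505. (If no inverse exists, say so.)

gcd(505, 159) by repeated division:
505 = 3·159 + 28
159 = 5·28 + 19
28 = 1·19 + 9
19 = 2·9 + 1
9 = 9·1 + 0
Since gcd(159, 505) = 1, back-substitute to write 1 as a combination:
1 = 19 − 2·9
1 = −2·28 + 3·19
1 = 3·159 − 17·28
1 = −17·505 + 54·159
So 159·54 ≡ 1 (mod 505).

54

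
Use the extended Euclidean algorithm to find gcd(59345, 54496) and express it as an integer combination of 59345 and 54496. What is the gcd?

Euclidean algorithm:
59345 = 1×54496 + 4849
54496 = 11×4849 + 1157
4849 = 4×1157 + 221
1157 = 5×221 + 52
221 = 4×52 + 13
52 = 4×13 + 0
gcd(59345, 54496) = 13.
Back-substituting:
13 = 221 − 4·52
13 = −4·1157 + 21·221
13 = 21·4849 − 88·1157
13 = −88·54496 + 989·4849
13 = 989·59345 − 1077·54496
So 13 = (989)·59345 + (-1077)·54496.

13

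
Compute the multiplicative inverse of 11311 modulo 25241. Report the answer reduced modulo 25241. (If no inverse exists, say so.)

Run Euclid on (25241, 11311):
25241 = 2×11311 + 2619
11311 = 4×2619 + 835
2619 = 3×835 + 114
835 = 7×114 + 37
114 = 3×37 + 3
37 = 12×3 + 1
3 = 3×1 + 0
gcd = 1, so the inverse exists. Back-substitute:
1 = 37 − 12·3
1 = −12·114 + 37·37
1 = 37·835 − 271·114
1 = −271·2619 + 850·835
1 = 850·11311 − 3671·2619
1 = −3671·25241 + 8192·11311
So 11311·8192 ≡ 1 (mod 25241).

8192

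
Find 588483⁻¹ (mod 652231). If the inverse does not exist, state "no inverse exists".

571802

Apply the Euclidean algorithm to 652231 and 588483:
652231 = 1·588483 + 63748
588483 = 9·63748 + 14751
63748 = 4·14751 + 4744
14751 = 3·4744 + 519
4744 = 9·519 + 73
519 = 7·73 + 8
73 = 9·8 + 1
8 = 8·1 + 0
The gcd is 1. Working backward:
1 = 73 − 9·8
1 = −9·519 + 64·73
1 = 64·4744 − 585·519
1 = −585·14751 + 1819·4744
1 = 1819·63748 − 7861·14751
1 = −7861·588483 + 72568·63748
1 = 72568·652231 − 80429·588483
So 588483·(-80429) ≡ 1 (mod 652231), and -80429 ≡ 571802 (mod 652231).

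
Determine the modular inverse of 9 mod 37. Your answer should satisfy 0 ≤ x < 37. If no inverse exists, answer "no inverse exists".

33

Run Euclid on (37, 9):
37 = 4×9 + 1
9 = 9×1 + 0
The gcd is 1. Working backward:
1 = 37 − 4·9
Hence 9⁻¹ ≡ -4 ≡ 33 (mod 37).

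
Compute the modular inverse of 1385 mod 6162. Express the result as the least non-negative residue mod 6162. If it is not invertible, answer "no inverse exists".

743

Extended Euclidean algorithm:
6162 = 4·1385 + 622
1385 = 2·622 + 141
622 = 4·141 + 58
141 = 2·58 + 25
58 = 2·25 + 8
25 = 3·8 + 1
8 = 8·1 + 0
The gcd is 1. Working backward:
1 = 25 − 3·8
1 = −3·58 + 7·25
1 = 7·141 − 17·58
1 = −17·622 + 75·141
1 = 75·1385 − 167·622
1 = −167·6162 + 743·1385
So 1385·743 ≡ 1 (mod 6162).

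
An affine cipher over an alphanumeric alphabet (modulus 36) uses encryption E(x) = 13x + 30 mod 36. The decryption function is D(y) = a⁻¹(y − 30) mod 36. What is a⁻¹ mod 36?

25

gcd(36, 13) by repeated division:
36 = 2×13 + 10
13 = 1×10 + 3
10 = 3×3 + 1
3 = 3×1 + 0
Since gcd(13, 36) = 1, back-substitute to write 1 as a combination:
1 = 10 − 3·3
1 = −3·13 + 4·10
1 = 4·36 − 11·13
Thus 13·(-11) ≡ 1 (mod 36); reducing, -11 mod 36 = 25.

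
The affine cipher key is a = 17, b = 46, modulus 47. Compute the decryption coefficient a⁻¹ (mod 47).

36

Apply the Euclidean algorithm to 47 and 17:
47 = 2×17 + 13
17 = 1×13 + 4
13 = 3×4 + 1
4 = 4×1 + 0
Since gcd(17, 47) = 1, back-substitute to write 1 as a combination:
1 = 13 − 3·4
1 = −3·17 + 4·13
1 = 4·47 − 11·17
Thus 17·(-11) ≡ 1 (mod 47); reducing, -11 mod 47 = 36.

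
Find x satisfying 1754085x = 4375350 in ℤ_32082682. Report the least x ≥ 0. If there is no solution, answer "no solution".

30057952

First find gcd(1754085, 32082682):
32082682 = 18*1754085 + 509152
1754085 = 3*509152 + 226629
509152 = 2*226629 + 55894
226629 = 4*55894 + 3053
55894 = 18*3053 + 940
3053 = 3*940 + 233
940 = 4*233 + 8
233 = 29*8 + 1
8 = 8*1 + 0
gcd = 1, so a unique solution mod 32082682 exists.
Back-substitute for the Bézout coefficients:
1 = 233 − 29·8
1 = −29·940 + 117·233
1 = 117·3053 − 380·940
1 = −380·55894 + 6957·3053
1 = 6957·226629 − 28208·55894
1 = −28208·509152 + 63373·226629
1 = 63373·1754085 − 218327·509152
1 = −218327·32082682 + 3993259·1754085
So 1754085·(3993259) ≡ 1 (mod 32082682), giving 1754085⁻¹ ≡ 3993259.
x ≡ 1754085⁻¹·4375350 ≡ 3993259·4375350 ≡ 30057952 (mod 32082682).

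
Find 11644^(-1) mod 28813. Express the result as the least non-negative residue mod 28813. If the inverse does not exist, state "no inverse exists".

Run Euclid on (28813, 11644):
28813 = 2×11644 + 5525
11644 = 2×5525 + 594
5525 = 9×594 + 179
594 = 3×179 + 57
179 = 3×57 + 8
57 = 7×8 + 1
8 = 8×1 + 0
Since gcd(11644, 28813) = 1, back-substitute to write 1 as a combination:
1 = 57 − 7·8
1 = −7·179 + 22·57
1 = 22·594 − 73·179
1 = −73·5525 + 679·594
1 = 679·11644 − 1431·5525
1 = −1431·28813 + 3541·11644
So 11644·3541 ≡ 1 (mod 28813).

3541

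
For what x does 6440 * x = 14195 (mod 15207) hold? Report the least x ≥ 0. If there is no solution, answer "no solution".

2824

First find gcd(6440, 15207):
15207 = 2·6440 + 2327
6440 = 2·2327 + 1786
2327 = 1·1786 + 541
1786 = 3·541 + 163
541 = 3·163 + 52
163 = 3·52 + 7
52 = 7·7 + 3
7 = 2·3 + 1
3 = 3·1 + 0
gcd = 1, so a unique solution mod 15207 exists.
Back-substitute for the Bézout coefficients:
1 = 7 − 2·3
1 = −2·52 + 15·7
1 = 15·163 − 47·52
1 = −47·541 + 156·163
1 = 156·1786 − 515·541
1 = −515·2327 + 671·1786
1 = 671·6440 − 1857·2327
1 = −1857·15207 + 4385·6440
So 6440·(4385) ≡ 1 (mod 15207), giving 6440⁻¹ ≡ 4385.
x ≡ 6440⁻¹·14195 ≡ 4385·14195 ≡ 2824 (mod 15207).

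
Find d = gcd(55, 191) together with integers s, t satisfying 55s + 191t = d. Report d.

Euclidean algorithm:
191 = 3×55 + 26
55 = 2×26 + 3
26 = 8×3 + 2
3 = 1×2 + 1
2 = 2×1 + 0
gcd(55, 191) = 1.
Express as a combination:
1 = 3 − 2
1 = −26 + 9·3
1 = 9·55 − 19·26
1 = −19·191 + 66·55
So 1 = (-19)·191 + (66)·55.

1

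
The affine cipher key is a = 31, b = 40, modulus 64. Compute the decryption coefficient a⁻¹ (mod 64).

Extended Euclidean algorithm:
64 = 2×31 + 2
31 = 15×2 + 1
2 = 2×1 + 0
Since gcd(31, 64) = 1, back-substitute to write 1 as a combination:
1 = 31 − 15·2
1 = −15·64 + 31·31
So 31·31 ≡ 1 (mod 64).

31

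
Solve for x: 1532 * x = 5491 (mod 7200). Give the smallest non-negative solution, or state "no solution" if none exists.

no solution

gcd(1532, 7200):
7200 = 4·1532 + 1072
1532 = 1·1072 + 460
1072 = 2·460 + 152
460 = 3·152 + 4
152 = 38·4 + 0
gcd = 4, but 4 ∤ 5491, so the congruence has no solution.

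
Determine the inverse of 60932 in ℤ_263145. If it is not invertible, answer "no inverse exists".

Run Euclid on (263145, 60932):
263145 = 4*60932 + 19417
60932 = 3*19417 + 2681
19417 = 7*2681 + 650
2681 = 4*650 + 81
650 = 8*81 + 2
81 = 40*2 + 1
2 = 2*1 + 0
The gcd is 1. Working backward:
1 = 81 − 40·2
1 = −40·650 + 321·81
1 = 321·2681 − 1324·650
1 = −1324·19417 + 9589·2681
1 = 9589·60932 − 30091·19417
1 = −30091·263145 + 129953·60932
So 60932·129953 ≡ 1 (mod 263145).

129953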